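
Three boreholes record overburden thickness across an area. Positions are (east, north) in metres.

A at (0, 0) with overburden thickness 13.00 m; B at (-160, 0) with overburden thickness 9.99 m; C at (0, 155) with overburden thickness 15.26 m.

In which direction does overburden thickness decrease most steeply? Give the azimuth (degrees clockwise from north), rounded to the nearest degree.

232°

∂d/∂x = (9.99 − 13.00) / (-160 − 0) = +0.01881
∂d/∂y = (15.26 − 13.00) / (155 − 0) = +0.01458
Steepest decrease is along −∇f: components (-0.01881 E, -0.01458 N).
Azimuth = atan2(-0.01881, -0.01458) = 232.2° ≈ 232°.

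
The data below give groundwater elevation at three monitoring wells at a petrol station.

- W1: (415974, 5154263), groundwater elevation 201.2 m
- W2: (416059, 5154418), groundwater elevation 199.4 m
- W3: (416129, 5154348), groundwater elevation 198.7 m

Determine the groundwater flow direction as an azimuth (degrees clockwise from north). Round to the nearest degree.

Taking W1 as reference: W2−W1 = (85, 155, -1.8); W3−W1 = (155, 85, -2.5).
Determinant of the coordinate differences = 85·85 − 155·155 = -16800.
∂h/∂x = [(-1.8)·85 − (-2.5)·155] / -16800 = -0.01396
∂h/∂y = [85·(-2.5) − 155·(-1.8)] / -16800 = -0.003958
Flow direction (−∇h) has components (+0.01396 E, +0.003958 N).
Azimuth = atan2(E, N) = atan2(+0.01396, +0.003958) = 74.2° ≈ 074°.

074°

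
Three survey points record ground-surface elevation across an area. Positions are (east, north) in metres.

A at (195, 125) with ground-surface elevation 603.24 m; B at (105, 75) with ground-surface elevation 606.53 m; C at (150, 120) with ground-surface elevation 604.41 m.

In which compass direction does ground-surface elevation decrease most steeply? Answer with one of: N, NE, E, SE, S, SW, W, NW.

Taking A as reference: B−A = (-90, -50, +3.29); C−A = (-45, -5, +1.17).
Solve a·Δx + b·Δy = Δz: det = (-90)·(-5) − (-45)·(-50) = -1800.
∂z/∂x = [(+3.29)·(-5) − (+1.17)·(-50)] / -1800 = -0.02336
∂z/∂y = [(-90)·(+1.17) − (-45)·(+3.29)] / -1800 = -0.02375
Steepest decrease is along −∇f = (+0.02336 E, +0.02375 N) → northeast.

NE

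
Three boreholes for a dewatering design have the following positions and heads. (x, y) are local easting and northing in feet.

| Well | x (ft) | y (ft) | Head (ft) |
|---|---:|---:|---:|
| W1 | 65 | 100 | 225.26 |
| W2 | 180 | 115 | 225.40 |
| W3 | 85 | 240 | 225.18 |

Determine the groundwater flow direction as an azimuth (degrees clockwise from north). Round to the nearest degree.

300°

Three-point gradient (reference W1): Δ to W2 = (115, 15, +0.14), Δ to W3 = (20, 140, -0.08).
∂h/∂x = +0.001316, ∂h/∂y = -0.0007595 (det = 15800).
Flow direction (−∇h) has components (-0.001316 E, +0.0007595 N).
Azimuth = atan2(E, N) = atan2(-0.001316, +0.0007595) = 300.0° ≈ 300°.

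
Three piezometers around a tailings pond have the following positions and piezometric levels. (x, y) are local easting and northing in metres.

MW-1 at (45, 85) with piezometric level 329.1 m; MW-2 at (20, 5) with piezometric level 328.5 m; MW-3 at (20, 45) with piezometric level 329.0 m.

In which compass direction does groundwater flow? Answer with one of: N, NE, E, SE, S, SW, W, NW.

SE

Taking MW-1 as reference: MW-2−MW-1 = (-25, -80, -0.6); MW-3−MW-1 = (-25, -40, -0.1).
Determinant of the coordinate differences = (-25)·(-40) − (-25)·(-80) = -1000.
∂h/∂x = [(-0.6)·(-40) − (-0.1)·(-80)] / -1000 = -0.01600
∂h/∂y = [(-25)·(-0.1) − (-25)·(-0.6)] / -1000 = +0.01250
Flow = −∇h = (+0.01600 east, -0.01250 north), which points southeast.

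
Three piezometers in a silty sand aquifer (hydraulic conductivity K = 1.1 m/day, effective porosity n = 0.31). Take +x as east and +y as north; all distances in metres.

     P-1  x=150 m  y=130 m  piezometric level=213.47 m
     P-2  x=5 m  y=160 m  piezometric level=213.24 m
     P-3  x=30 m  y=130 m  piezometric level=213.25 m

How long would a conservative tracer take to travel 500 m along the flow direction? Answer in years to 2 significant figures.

Three-point gradient (reference P-1): Δ to P-2 = (-145, 30, -0.23), Δ to P-3 = (-120, 0, -0.22).
∂h/∂x = +0.001833, ∂h/∂y = +0.001194 (det = 3600).
|∇h| = √(0.001833² + 0.001194²) = 0.002188
Seepage velocity v = K·i/n = 1.1 × 0.002188 / 0.31 = 0.007764 m/day.
t = 500 / 0.007764 = 6.44e+04 days = 176 years.

180 years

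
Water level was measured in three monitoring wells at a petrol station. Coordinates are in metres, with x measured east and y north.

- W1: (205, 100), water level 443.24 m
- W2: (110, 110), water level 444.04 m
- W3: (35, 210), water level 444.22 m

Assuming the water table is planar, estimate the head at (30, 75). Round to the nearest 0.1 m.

Differences from W1: to W2 (Δx, Δy, Δh) = (-95, 10, +0.80); to W3 = (-170, 110, +0.98).
Solve a·Δx + b·Δy = Δh: det = (-95)·110 − (-170)·10 = -8750.
∂h/∂x = [(+0.80)·110 − (+0.98)·10] / -8750 = -0.008937
∂h/∂y = [(-95)·(+0.98) − (-170)·(+0.80)] / -8750 = -0.004903
h(30, 75) = 443.24 + (-0.008937)·(-175) + (-0.004903)·(-25) = 443.24 +1.564 +0.123 = 444.927 m.

444.9 m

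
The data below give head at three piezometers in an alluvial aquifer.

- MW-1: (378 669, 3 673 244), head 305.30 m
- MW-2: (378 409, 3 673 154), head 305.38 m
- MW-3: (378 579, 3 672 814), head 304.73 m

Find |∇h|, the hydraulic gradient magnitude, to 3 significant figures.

0.00171

Taking MW-1 as reference: MW-2−MW-1 = (-260, -90, +0.08); MW-3−MW-1 = (-90, -430, -0.57).
Solve a·Δx + b·Δy = Δh: det = (-260)·(-430) − (-90)·(-90) = 103700.
∂h/∂x = [(+0.08)·(-430) − (-0.57)·(-90)] / 103700 = -0.0008264
∂h/∂y = [(-260)·(-0.57) − (-90)·(+0.08)] / 103700 = +0.001499
|∇h| = √(-0.0008264² + 0.001499²) = 0.001712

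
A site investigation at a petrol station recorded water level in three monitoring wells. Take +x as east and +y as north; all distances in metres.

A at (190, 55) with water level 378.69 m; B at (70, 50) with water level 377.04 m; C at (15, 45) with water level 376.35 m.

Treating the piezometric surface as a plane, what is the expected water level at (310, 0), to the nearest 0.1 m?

381.8 m

Taking A as reference: B−A = (-120, -5, -1.65); C−A = (-175, -10, -2.34).
Solve a·Δx + b·Δy = Δh: det = (-120)·(-10) − (-175)·(-5) = 325.
∂h/∂x = [(-1.65)·(-10) − (-2.34)·(-5)] / 325 = +0.01477
∂h/∂y = [(-120)·(-2.34) − (-175)·(-1.65)] / 325 = -0.02446
h(310, 0) = 378.69 + (+0.01477)·(120) + (-0.02446)·(-55) = 378.69 +1.772 +1.345 = 381.808 m.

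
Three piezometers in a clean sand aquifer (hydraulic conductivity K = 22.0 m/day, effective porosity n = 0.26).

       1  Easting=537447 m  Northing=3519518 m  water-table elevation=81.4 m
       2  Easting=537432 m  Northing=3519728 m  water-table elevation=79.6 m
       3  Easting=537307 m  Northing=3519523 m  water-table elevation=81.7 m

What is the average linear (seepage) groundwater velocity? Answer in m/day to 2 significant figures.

0.77 m/day

Taking 1 as reference: 2−1 = (-15, 210, -1.8); 3−1 = (-140, 5, +0.3).
Determinant of the coordinate differences = (-15)·5 − (-140)·210 = 29325.
∂h/∂x = [(-1.8)·5 − (+0.3)·210] / 29325 = -0.002455
∂h/∂y = [(-15)·(+0.3) − (-140)·(-1.8)] / 29325 = -0.008747
|∇h| = √(-0.002455² + -0.008747²) = 0.009085
Seepage velocity v = K·i/n = 22.0 × 0.009085 / 0.26 = 0.7687 m/day.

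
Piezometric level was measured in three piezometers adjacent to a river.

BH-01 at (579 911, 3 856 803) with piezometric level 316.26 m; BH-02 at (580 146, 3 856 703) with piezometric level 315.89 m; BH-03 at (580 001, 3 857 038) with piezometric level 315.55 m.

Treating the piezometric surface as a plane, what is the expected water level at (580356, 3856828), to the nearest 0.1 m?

Differences from BH-01: to BH-02 (Δx, Δy, Δh) = (235, -100, -0.37); to BH-03 = (90, 235, -0.71).
Determinant of the coordinate differences = 235·235 − 90·(-100) = 64225.
∂h/∂x = [(-0.37)·235 − (-0.71)·(-100)] / 64225 = -0.002459
∂h/∂y = [235·(-0.71) − 90·(-0.37)] / 64225 = -0.002079
h(580356, 3856828) = 316.26 + (-0.002459)·(445) + (-0.002079)·(25) = 316.26 -1.094 -0.052 = 315.114 m.

315.1 m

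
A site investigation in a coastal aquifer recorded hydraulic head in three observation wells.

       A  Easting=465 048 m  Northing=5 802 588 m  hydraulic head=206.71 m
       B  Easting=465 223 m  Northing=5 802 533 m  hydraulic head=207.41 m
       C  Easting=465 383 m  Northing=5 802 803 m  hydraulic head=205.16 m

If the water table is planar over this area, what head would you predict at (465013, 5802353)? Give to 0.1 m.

Three-point gradient (reference A): Δ to B = (175, -55, +0.70), Δ to C = (335, 215, -1.55).
∂h/∂x = +0.001164, ∂h/∂y = -0.009023 (det = 56050).
h(465013, 5802353) = 206.71 + (+0.001164)·(-35) + (-0.009023)·(-235) = 206.71 -0.041 +2.120 = 208.790 m.

208.8 m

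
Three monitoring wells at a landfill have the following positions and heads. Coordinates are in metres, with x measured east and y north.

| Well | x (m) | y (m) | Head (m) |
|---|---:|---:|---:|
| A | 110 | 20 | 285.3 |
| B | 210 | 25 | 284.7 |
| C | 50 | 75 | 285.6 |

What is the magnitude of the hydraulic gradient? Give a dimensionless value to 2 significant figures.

Differences from A: to B (Δx, Δy, Δh) = (100, 5, -0.6); to C = (-60, 55, +0.3).
Determinant of the coordinate differences = 100·55 − (-60)·5 = 5800.
∂h/∂x = [(-0.6)·55 − (+0.3)·5] / 5800 = -0.005948
∂h/∂y = [100·(+0.3) − (-60)·(-0.6)] / 5800 = -0.001034
|∇h| = √(-0.005948² + -0.001034²) = 0.006037

0.0060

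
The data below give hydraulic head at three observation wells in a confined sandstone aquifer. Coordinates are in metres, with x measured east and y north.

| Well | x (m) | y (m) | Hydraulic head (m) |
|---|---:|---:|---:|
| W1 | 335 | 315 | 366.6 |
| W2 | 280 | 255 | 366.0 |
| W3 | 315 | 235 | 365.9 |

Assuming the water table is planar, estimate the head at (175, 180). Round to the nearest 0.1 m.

Differences from W1: to W2 (Δx, Δy, Δh) = (-55, -60, -0.6); to W3 = (-20, -80, -0.7).
Determinant of the coordinate differences = (-55)·(-80) − (-20)·(-60) = 3200.
∂h/∂x = [(-0.6)·(-80) − (-0.7)·(-60)] / 3200 = +0.001875
∂h/∂y = [(-55)·(-0.7) − (-20)·(-0.6)] / 3200 = +0.008281
h(175, 180) = 366.6 + (+0.001875)·(-160) + (+0.008281)·(-135) = 366.6 -0.300 -1.118 = 365.182 m.

365.2 m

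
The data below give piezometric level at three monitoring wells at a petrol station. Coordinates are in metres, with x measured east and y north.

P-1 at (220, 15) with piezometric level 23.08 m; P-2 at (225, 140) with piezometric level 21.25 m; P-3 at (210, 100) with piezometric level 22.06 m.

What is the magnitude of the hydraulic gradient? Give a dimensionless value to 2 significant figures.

0.022

Differences from P-1: to P-2 (Δx, Δy, Δh) = (5, 125, -1.83); to P-3 = (-10, 85, -1.02).
Determinant of the coordinate differences = 5·85 − (-10)·125 = 1675.
∂h/∂x = [(-1.83)·85 − (-1.02)·125] / 1675 = -0.01675
∂h/∂y = [5·(-1.02) − (-10)·(-1.83)] / 1675 = -0.01397
|∇h| = √(-0.01675² + -0.01397²) = 0.02181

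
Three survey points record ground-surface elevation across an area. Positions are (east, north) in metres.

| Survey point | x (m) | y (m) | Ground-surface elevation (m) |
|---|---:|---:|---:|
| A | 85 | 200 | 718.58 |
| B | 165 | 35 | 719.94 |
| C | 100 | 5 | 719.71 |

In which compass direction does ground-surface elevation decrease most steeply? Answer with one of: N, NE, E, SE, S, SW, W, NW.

Three-point gradient (reference A): Δ to B = (80, -165, +1.36), Δ to C = (15, -195, +1.13).
∂z/∂x = +0.006000, ∂z/∂y = -0.005333 (det = -13125).
Steepest decrease is along −∇f = (-0.006000 E, +0.005333 N) → northwest.

NW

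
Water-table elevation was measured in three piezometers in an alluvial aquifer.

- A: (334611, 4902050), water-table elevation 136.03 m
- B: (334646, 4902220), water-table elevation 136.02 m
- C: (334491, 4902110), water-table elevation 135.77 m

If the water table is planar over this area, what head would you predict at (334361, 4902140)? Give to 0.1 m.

Differences from A: to B (Δx, Δy, Δh) = (35, 170, -0.01); to C = (-120, 60, -0.26).
Determinant of the coordinate differences = 35·60 − (-120)·170 = 22500.
∂h/∂x = [(-0.01)·60 − (-0.26)·170] / 22500 = +0.001938
∂h/∂y = [35·(-0.26) − (-120)·(-0.01)] / 22500 = -0.0004578
h(334361, 4902140) = 136.03 + (+0.001938)·(-250) + (-0.0004578)·(90) = 136.03 -0.484 -0.041 = 135.504 m.

135.5 m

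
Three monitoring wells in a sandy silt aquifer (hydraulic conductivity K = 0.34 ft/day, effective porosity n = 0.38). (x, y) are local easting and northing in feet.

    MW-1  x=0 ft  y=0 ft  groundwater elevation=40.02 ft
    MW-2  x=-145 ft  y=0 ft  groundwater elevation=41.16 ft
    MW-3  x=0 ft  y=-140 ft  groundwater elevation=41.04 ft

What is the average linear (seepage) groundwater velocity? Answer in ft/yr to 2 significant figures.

3.5 ft/yr

∂h/∂x = (41.16 − 40.02) / (-145 − 0) = -0.007862
∂h/∂y = (41.04 − 40.02) / (-140 − 0) = -0.007286
|∇h| = √(-0.007862² + -0.007286²) = 0.01072
Seepage velocity v = K·i/n = 0.34 × 0.01072 / 0.38 = 0.009592 ft/day = 3.503 ft/yr.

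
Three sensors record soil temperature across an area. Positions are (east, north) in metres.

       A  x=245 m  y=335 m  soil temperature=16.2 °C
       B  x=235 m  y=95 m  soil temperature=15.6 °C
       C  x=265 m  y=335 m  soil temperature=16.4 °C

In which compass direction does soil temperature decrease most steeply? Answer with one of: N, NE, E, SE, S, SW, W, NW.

Taking A as reference: B−A = (-10, -240, -0.6); C−A = (20, 0, +0.2).
Solve a·Δx + b·Δy = ΔT: det = (-10)·0 − 20·(-240) = 4800.
∂T/∂x = [(-0.6)·0 − (+0.2)·(-240)] / 4800 = +0.010000
∂T/∂y = [(-10)·(+0.2) − 20·(-0.6)] / 4800 = +0.002083
Steepest decrease is along −∇f = (-0.010000 E, -0.002083 N) → west.

W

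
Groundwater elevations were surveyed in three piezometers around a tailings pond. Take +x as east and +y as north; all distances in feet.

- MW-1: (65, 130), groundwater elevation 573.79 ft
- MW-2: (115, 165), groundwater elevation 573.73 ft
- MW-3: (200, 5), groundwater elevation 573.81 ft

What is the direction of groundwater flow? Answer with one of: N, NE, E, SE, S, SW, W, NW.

Differences from MW-1: to MW-2 (Δx, Δy, Δh) = (50, 35, -0.06); to MW-3 = (135, -125, +0.02).
Solve a·Δx + b·Δy = Δh: det = 50·(-125) − 135·35 = -10975.
∂h/∂x = [(-0.06)·(-125) − (+0.02)·35] / -10975 = -0.0006196
∂h/∂y = [50·(+0.02) − 135·(-0.06)] / -10975 = -0.0008292
Flow = −∇h = (+0.0006196 east, +0.0008292 north), which points northeast.

NE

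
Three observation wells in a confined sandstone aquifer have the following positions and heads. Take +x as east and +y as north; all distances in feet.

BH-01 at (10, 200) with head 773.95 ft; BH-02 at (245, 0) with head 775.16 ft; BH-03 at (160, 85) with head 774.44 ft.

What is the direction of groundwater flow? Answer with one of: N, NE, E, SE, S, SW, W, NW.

With h = a·x + b·y + c and BH-01 as origin, the differences give:
  235·a + (-200)·b = +1.21
  150·a + (-115)·b = +0.49
Eliminate b (×(-115) and ×(-200), subtract): 2975·a = -41.150 → a = ∂h/∂x = -0.01383
Back-substitute: b = ∂h/∂y = -0.02230.
Flow = −∇h = (+0.01383 east, +0.02230 north), which points northeast.

NE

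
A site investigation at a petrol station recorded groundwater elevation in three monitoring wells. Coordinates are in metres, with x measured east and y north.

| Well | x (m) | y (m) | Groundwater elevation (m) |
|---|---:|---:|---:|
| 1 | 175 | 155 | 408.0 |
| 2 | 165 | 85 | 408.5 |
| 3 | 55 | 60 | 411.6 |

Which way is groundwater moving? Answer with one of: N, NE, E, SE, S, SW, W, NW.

With h = a·x + b·y + c and 1 as origin, the differences give:
  (-10)·a + (-70)·b = +0.5
  (-120)·a + (-95)·b = +3.6
Eliminate b (×(-95) and ×(-70), subtract): -7450·a = 204.50 → a = ∂h/∂x = -0.02745
Back-substitute: b = ∂h/∂y = -0.003221.
Flow = −∇h = (+0.02745 east, +0.003221 north), which points east.

E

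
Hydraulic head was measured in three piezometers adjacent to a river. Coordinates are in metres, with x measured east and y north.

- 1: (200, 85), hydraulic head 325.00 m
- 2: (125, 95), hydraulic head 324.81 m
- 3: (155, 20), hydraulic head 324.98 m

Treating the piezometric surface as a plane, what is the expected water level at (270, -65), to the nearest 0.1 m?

325.4 m

With h = a·x + b·y + c and 1 as origin, the differences give:
  (-75)·a + 10·b = -0.19
  (-45)·a + (-65)·b = -0.02
Eliminate b (×(-65) and ×10, subtract): 5325·a = 12.550 → a = ∂h/∂x = +0.002357
Back-substitute: b = ∂h/∂y = -0.001324.
h(270, -65) = 325.00 + (+0.002357)·(70) + (-0.001324)·(-150) = 325.00 +0.165 +0.199 = 325.364 m.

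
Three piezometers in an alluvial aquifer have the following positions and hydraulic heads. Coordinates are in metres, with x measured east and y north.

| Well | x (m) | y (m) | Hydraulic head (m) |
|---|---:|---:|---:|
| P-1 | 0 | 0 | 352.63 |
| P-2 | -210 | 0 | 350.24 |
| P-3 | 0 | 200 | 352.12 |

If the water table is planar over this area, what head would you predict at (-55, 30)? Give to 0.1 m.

∂h/∂x = (350.24 − 352.63) / (-210 − 0) = +0.01138
∂h/∂y = (352.12 − 352.63) / (200 − 0) = -0.002550
h(-55, 30) = 352.63 + (+0.01138)·(-55) + (-0.002550)·(30) = 352.63 -0.626 -0.076 = 351.928 m.

351.9 m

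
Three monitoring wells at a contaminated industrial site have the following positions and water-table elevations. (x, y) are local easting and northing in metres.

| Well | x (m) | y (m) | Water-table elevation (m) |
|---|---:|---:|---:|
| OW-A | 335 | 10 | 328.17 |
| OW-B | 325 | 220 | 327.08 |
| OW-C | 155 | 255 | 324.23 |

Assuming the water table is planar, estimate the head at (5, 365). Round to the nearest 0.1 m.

Three-point gradient (reference OW-A): Δ to OW-B = (-10, 210, -1.09), Δ to OW-C = (-180, 245, -3.94).
∂h/∂x = +0.01585, ∂h/∂y = -0.004436 (det = 35350).
h(5, 365) = 328.17 + (+0.01585)·(-330) + (-0.004436)·(355) = 328.17 -5.231 -1.575 = 321.364 m.

321.4 m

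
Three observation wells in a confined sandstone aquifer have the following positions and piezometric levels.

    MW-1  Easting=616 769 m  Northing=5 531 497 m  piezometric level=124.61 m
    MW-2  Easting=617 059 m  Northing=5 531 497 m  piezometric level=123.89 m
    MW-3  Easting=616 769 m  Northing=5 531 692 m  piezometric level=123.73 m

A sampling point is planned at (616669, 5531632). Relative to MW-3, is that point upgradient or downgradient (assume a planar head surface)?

∂h/∂x = (123.89 − 124.61) / (617059 − 616769) = -0.002483
∂h/∂y = (123.73 − 124.61) / (5531692 − 5531497) = -0.004513
Head at (616669, 5531632) = 124.61 + (-0.002483)·(-100) + (-0.004513)·(135) = 124.25 m.
That is higher than the 123.73 m at MW-3, so the point is upgradient.

upgradient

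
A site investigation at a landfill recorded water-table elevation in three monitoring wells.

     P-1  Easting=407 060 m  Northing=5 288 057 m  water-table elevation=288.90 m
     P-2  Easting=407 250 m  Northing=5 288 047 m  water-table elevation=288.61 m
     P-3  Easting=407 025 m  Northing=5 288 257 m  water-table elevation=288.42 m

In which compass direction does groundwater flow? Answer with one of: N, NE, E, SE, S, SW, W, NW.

Three-point gradient (reference P-1): Δ to P-2 = (190, -10, -0.29), Δ to P-3 = (-35, 200, -0.48).
∂h/∂x = -0.001668, ∂h/∂y = -0.002692 (det = 37650).
Flow = −∇h = (+0.001668 east, +0.002692 north), which points northeast.

NE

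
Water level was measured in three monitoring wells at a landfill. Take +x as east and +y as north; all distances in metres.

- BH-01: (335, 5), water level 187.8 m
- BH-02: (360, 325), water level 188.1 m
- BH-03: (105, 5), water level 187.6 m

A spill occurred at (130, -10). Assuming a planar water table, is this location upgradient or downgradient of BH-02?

With h = a·x + b·y + c and BH-01 as origin, the differences give:
  25·a + 320·b = +0.3
  (-230)·a + 0·b = -0.2
Eliminate b (×0 and ×320, subtract): 73600·a = 64.00 → a = ∂h/∂x = +0.0008696
Back-substitute: b = ∂h/∂y = +0.0008696.
Head at (130, -10) = 187.8 + (+0.0008696)·(-205) + (+0.0008696)·(-15) = 187.61 m.
That is lower than the 188.1 m at BH-02, so the point is downgradient.

downgradient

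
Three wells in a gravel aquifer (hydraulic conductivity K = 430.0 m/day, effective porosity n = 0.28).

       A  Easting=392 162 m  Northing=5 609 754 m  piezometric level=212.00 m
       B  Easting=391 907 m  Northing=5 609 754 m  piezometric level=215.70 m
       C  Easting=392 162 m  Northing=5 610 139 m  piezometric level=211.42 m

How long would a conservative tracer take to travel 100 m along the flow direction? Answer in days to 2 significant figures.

∂h/∂x = (215.70 − 212.00) / (391907 − 392162) = -0.01451
∂h/∂y = (211.42 − 212.00) / (5610139 − 5609754) = -0.001506
|∇h| = √(-0.01451² + -0.001506²) = 0.01459
Seepage velocity v = K·i/n = 430.0 × 0.01459 / 0.28 = 22.41 m/day.
t = 100 / 22.41 = 4.462 days.

4.5 days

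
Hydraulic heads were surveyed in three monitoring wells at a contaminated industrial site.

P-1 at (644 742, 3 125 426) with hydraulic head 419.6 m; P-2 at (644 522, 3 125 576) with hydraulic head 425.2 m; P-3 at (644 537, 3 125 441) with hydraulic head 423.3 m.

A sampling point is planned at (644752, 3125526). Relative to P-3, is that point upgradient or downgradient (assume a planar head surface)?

downgradient

Taking P-1 as reference: P-2−P-1 = (-220, 150, +5.6); P-3−P-1 = (-205, 15, +3.7).
Solve a·Δx + b·Δy = Δh: det = (-220)·15 − (-205)·150 = 27450.
∂h/∂x = [(+5.6)·15 − (+3.7)·150] / 27450 = -0.01716
∂h/∂y = [(-220)·(+3.7) − (-205)·(+5.6)] / 27450 = +0.01217
Head at (644752, 3125526) = 419.6 + (-0.01716)·(10) + (+0.01217)·(100) = 420.65 m.
That is lower than the 423.3 m at P-3, so the point is downgradient.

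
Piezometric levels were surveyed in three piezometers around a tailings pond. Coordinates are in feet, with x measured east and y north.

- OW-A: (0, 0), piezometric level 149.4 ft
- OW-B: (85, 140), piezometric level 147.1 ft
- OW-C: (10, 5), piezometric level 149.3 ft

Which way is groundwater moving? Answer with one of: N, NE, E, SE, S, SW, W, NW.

N

Three-point gradient (reference OW-A): Δ to OW-B = (85, 140, -2.3), Δ to OW-C = (10, 5, -0.1).
∂h/∂x = -0.002564, ∂h/∂y = -0.01487 (det = -975).
Flow = −∇h = (+0.002564 east, +0.01487 north), which points north.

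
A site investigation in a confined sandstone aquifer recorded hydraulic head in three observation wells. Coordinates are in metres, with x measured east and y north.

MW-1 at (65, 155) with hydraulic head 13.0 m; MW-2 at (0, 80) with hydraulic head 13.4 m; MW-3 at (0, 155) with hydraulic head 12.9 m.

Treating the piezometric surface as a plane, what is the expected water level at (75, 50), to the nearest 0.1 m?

13.7 m

Taking MW-1 as reference: MW-2−MW-1 = (-65, -75, +0.4); MW-3−MW-1 = (-65, 0, -0.1).
Solve a·Δx + b·Δy = Δh: det = (-65)·0 − (-65)·(-75) = -4875.
∂h/∂x = [(+0.4)·0 − (-0.1)·(-75)] / -4875 = +0.001538
∂h/∂y = [(-65)·(-0.1) − (-65)·(+0.4)] / -4875 = -0.006667
h(75, 50) = 13.0 + (+0.001538)·(10) + (-0.006667)·(-105) = 13.0 +0.015 +0.700 = 13.715 m.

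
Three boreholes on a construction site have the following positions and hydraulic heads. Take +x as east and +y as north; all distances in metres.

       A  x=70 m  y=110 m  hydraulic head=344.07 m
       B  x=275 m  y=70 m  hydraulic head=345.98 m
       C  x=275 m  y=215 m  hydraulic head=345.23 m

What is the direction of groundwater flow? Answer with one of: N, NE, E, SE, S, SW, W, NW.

Differences from A: to B (Δx, Δy, Δh) = (205, -40, +1.91); to C = (205, 105, +1.16).
Solve a·Δx + b·Δy = Δh: det = 205·105 − 205·(-40) = 29725.
∂h/∂x = [(+1.91)·105 − (+1.16)·(-40)] / 29725 = +0.008308
∂h/∂y = [205·(+1.16) − 205·(+1.91)] / 29725 = -0.005172
Flow = −∇h = (-0.008308 east, +0.005172 north), which points northwest.

NW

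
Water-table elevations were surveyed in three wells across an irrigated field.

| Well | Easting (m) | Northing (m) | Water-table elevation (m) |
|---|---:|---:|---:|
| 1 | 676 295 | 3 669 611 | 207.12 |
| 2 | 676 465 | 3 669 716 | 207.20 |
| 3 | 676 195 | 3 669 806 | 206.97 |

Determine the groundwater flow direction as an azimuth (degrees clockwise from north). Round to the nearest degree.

299°

With h = a·x + b·y + c and 1 as origin, the differences give:
  170·a + 105·b = +0.08
  (-100)·a + 195·b = -0.15
Eliminate b (×195 and ×105, subtract): 43650·a = 31.350 → a = ∂h/∂x = +0.0007182
Back-substitute: b = ∂h/∂y = -0.0004009.
Flow direction (−∇h) has components (-0.0007182 E, +0.0004009 N).
Azimuth = atan2(E, N) = atan2(-0.0007182, +0.0004009) = 299.2° ≈ 299°.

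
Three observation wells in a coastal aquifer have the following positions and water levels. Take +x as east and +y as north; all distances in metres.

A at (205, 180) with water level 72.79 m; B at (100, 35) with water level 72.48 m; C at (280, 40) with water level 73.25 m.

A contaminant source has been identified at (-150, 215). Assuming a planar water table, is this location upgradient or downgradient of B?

With h = a·x + b·y + c and A as origin, the differences give:
  (-105)·a + (-145)·b = -0.31
  75·a + (-140)·b = +0.46
Eliminate b (×(-140) and ×(-145), subtract): 25575·a = 110.100 → a = ∂h/∂x = +0.004305
Back-substitute: b = ∂h/∂y = -0.0009795.
Head at (-150, 215) = 72.79 + (+0.004305)·(-355) + (-0.0009795)·(35) = 71.23 m.
That is lower than the 72.48 m at B, so the point is downgradient.

downgradient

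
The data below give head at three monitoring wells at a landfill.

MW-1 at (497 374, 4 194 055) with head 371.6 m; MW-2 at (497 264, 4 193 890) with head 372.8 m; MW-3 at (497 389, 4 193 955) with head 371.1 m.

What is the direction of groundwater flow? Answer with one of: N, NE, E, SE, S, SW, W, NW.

E

Taking MW-1 as reference: MW-2−MW-1 = (-110, -165, +1.2); MW-3−MW-1 = (15, -100, -0.5).
Solve a·Δx + b·Δy = Δh: det = (-110)·(-100) − 15·(-165) = 13475.
∂h/∂x = [(+1.2)·(-100) − (-0.5)·(-165)] / 13475 = -0.01503
∂h/∂y = [(-110)·(-0.5) − 15·(+1.2)] / 13475 = +0.002746
Flow = −∇h = (+0.01503 east, -0.002746 north), which points east.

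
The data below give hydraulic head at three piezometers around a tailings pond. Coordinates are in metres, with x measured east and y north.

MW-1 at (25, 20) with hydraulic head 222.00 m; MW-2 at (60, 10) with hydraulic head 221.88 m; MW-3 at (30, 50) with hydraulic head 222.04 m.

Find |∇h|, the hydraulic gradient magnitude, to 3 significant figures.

Differences from MW-1: to MW-2 (Δx, Δy, Δh) = (35, -10, -0.12); to MW-3 = (5, 30, +0.04).
Solve a·Δx + b·Δy = Δh: det = 35·30 − 5·(-10) = 1100.
∂h/∂x = [(-0.12)·30 − (+0.04)·(-10)] / 1100 = -0.002909
∂h/∂y = [35·(+0.04) − 5·(-0.12)] / 1100 = +0.001818
|∇h| = √(-0.002909² + 0.001818²) = 0.00343

0.00343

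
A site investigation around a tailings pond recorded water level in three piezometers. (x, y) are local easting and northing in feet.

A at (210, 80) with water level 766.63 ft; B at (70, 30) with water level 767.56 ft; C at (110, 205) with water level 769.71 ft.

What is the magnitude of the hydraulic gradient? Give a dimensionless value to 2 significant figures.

Differences from A: to B (Δx, Δy, Δh) = (-140, -50, +0.93); to C = (-100, 125, +3.08).
Solve a·Δx + b·Δy = Δh: det = (-140)·125 − (-100)·(-50) = -22500.
∂h/∂x = [(+0.93)·125 − (+3.08)·(-50)] / -22500 = -0.01201
∂h/∂y = [(-140)·(+3.08) − (-100)·(+0.93)] / -22500 = +0.01503
|∇h| = √(-0.01201² + 0.01503²) = 0.01924

0.019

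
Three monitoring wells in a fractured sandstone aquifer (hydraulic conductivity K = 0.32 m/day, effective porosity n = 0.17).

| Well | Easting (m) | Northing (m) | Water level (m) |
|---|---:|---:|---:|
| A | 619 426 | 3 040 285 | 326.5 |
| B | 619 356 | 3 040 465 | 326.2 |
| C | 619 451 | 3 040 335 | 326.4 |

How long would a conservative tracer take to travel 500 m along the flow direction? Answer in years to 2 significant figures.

390 years

Differences from A: to B (Δx, Δy, Δh) = (-70, 180, -0.3); to C = (25, 50, -0.1).
Determinant of the coordinate differences = (-70)·50 − 25·180 = -8000.
∂h/∂x = [(-0.3)·50 − (-0.1)·180] / -8000 = -0.0003750
∂h/∂y = [(-70)·(-0.1) − 25·(-0.3)] / -8000 = -0.001813
|∇h| = √(-0.0003750² + -0.001813²) = 0.001851
Seepage velocity v = K·i/n = 0.32 × 0.001851 / 0.17 = 0.003484 m/day.
t = 500 / 0.003484 = 1.435e+05 days = 393 years.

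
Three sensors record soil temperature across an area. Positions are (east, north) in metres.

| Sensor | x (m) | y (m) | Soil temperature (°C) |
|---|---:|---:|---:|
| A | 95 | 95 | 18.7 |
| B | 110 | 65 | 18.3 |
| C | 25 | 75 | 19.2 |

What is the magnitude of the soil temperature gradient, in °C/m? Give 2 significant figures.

With T = a·x + b·y + c and A as origin, the differences give:
  15·a + (-30)·b = -0.4
  (-70)·a + (-20)·b = +0.5
Eliminate b (×(-20) and ×(-30), subtract): -2400·a = 23.00 → a = ∂T/∂x = -0.009583
Back-substitute: b = ∂T/∂y = +0.008542.
|∇f| = √(-0.009583² + 0.008542²) = 0.01284 °C/m

0.013 °C/m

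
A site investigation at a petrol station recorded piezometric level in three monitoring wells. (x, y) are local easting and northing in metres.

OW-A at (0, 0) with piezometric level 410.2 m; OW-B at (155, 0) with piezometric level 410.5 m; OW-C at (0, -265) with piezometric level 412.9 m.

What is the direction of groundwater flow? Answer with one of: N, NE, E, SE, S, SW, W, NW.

N

∂h/∂x = (410.5 − 410.2) / (155 − 0) = +0.001935
∂h/∂y = (412.9 − 410.2) / (-265 − 0) = -0.01019
Flow = −∇h = (-0.001935 east, +0.01019 north), which points north.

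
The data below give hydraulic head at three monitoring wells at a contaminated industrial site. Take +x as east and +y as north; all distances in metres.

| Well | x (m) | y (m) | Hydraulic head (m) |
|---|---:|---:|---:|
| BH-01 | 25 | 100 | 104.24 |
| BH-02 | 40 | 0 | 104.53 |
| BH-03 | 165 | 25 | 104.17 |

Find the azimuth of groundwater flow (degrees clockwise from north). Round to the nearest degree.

035°

With h = a·x + b·y + c and BH-01 as origin, the differences give:
  15·a + (-100)·b = +0.29
  140·a + (-75)·b = -0.07
Eliminate b (×(-75) and ×(-100), subtract): 12875·a = -28.750 → a = ∂h/∂x = -0.002233
Back-substitute: b = ∂h/∂y = -0.003235.
Flow direction (−∇h) has components (+0.002233 E, +0.003235 N).
Azimuth = atan2(E, N) = atan2(+0.002233, +0.003235) = 34.6° ≈ 035°.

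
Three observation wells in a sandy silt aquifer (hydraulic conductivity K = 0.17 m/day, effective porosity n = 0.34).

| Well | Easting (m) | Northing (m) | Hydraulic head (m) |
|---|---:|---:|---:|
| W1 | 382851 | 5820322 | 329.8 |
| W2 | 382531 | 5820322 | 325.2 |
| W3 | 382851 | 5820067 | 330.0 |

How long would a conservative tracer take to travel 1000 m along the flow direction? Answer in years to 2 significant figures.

380 years

∂h/∂x = (325.2 − 329.8) / (382531 − 382851) = +0.01438
∂h/∂y = (330.0 − 329.8) / (5820067 − 5820322) = -0.0007843
|∇h| = √(0.01438² + -0.0007843²) = 0.0144
Seepage velocity v = K·i/n = 0.17 × 0.0144 / 0.34 = 0.0072 m/day.
t = 1000 / 0.0072 = 1.389e+05 days = 380 years.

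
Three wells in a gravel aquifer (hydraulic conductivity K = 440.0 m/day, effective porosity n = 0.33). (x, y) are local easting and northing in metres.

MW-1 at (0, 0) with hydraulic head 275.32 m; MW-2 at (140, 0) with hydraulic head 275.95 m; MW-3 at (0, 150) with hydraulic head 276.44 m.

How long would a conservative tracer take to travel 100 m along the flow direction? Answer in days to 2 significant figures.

∂h/∂x = (275.95 − 275.32) / (140 − 0) = +0.004500
∂h/∂y = (276.44 − 275.32) / (150 − 0) = +0.007467
|∇h| = √(0.004500² + 0.007467²) = 0.008718
Seepage velocity v = K·i/n = 440.0 × 0.008718 / 0.33 = 11.62 m/day.
t = 100 / 11.62 = 8.606 days.

8.6 days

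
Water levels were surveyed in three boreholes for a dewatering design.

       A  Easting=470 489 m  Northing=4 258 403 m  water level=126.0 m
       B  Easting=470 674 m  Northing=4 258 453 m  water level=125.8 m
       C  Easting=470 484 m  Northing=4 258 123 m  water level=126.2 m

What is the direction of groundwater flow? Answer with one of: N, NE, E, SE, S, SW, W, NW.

NE

Differences from A: to B (Δx, Δy, Δh) = (185, 50, -0.2); to C = (-5, -280, +0.2).
Determinant of the coordinate differences = 185·(-280) − (-5)·50 = -51550.
∂h/∂x = [(-0.2)·(-280) − (+0.2)·50] / -51550 = -0.0008923
∂h/∂y = [185·(+0.2) − (-5)·(-0.2)] / -51550 = -0.0006984
Flow = −∇h = (+0.0008923 east, +0.0006984 north), which points northeast.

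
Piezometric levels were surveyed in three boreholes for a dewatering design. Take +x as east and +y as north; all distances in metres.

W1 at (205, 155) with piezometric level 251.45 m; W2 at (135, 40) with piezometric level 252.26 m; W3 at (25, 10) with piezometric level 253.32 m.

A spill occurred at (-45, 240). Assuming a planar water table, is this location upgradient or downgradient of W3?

With h = a·x + b·y + c and W1 as origin, the differences give:
  (-70)·a + (-115)·b = +0.81
  (-180)·a + (-145)·b = +1.87
Eliminate b (×(-145) and ×(-115), subtract): -10550·a = 97.600 → a = ∂h/∂x = -0.009251
Back-substitute: b = ∂h/∂y = -0.001412.
Head at (-45, 240) = 251.45 + (-0.009251)·(-250) + (-0.001412)·(85) = 253.64 m.
That is higher than the 253.32 m at W3, so the point is upgradient.

upgradient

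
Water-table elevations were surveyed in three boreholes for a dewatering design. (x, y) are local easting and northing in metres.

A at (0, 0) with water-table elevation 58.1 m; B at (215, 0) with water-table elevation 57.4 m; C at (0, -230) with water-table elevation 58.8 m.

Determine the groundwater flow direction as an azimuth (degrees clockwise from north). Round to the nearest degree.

047°

∂h/∂x = (57.4 − 58.1) / (215 − 0) = -0.003256
∂h/∂y = (58.8 − 58.1) / (-230 − 0) = -0.003043
Flow direction (−∇h) has components (+0.003256 E, +0.003043 N).
Azimuth = atan2(E, N) = atan2(+0.003256, +0.003043) = 46.9° ≈ 047°.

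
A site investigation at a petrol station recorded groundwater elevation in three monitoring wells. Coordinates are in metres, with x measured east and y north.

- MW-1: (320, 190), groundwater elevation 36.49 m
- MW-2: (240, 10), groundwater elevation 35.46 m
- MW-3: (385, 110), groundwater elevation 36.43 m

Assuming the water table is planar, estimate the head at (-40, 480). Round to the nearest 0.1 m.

Differences from MW-1: to MW-2 (Δx, Δy, Δh) = (-80, -180, -1.03); to MW-3 = (65, -80, -0.06).
Solve a·Δx + b·Δy = Δh: det = (-80)·(-80) − 65·(-180) = 18100.
∂h/∂x = [(-1.03)·(-80) − (-0.06)·(-180)] / 18100 = +0.003956
∂h/∂y = [(-80)·(-0.06) − 65·(-1.03)] / 18100 = +0.003964
h(-40, 480) = 36.49 + (+0.003956)·(-360) + (+0.003964)·(290) = 36.49 -1.424 +1.150 = 36.215 m.

36.2 m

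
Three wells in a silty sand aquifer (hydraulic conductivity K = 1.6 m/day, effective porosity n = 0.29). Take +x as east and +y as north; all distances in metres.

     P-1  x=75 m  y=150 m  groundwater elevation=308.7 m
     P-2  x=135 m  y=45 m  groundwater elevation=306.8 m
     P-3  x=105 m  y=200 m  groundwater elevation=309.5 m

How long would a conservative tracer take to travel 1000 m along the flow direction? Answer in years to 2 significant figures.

29 years

Differences from P-1: to P-2 (Δx, Δy, Δh) = (60, -105, -1.9); to P-3 = (30, 50, +0.8).
Solve a·Δx + b·Δy = Δh: det = 60·50 − 30·(-105) = 6150.
∂h/∂x = [(-1.9)·50 − (+0.8)·(-105)] / 6150 = -0.001789
∂h/∂y = [60·(+0.8) − 30·(-1.9)] / 6150 = +0.01707
|∇h| = √(-0.001789² + 0.01707²) = 0.01716
Seepage velocity v = K·i/n = 1.6 × 0.01716 / 0.29 = 0.09468 m/day.
t = 1000 / 0.09468 = 1.056e+04 days = 28.9 years.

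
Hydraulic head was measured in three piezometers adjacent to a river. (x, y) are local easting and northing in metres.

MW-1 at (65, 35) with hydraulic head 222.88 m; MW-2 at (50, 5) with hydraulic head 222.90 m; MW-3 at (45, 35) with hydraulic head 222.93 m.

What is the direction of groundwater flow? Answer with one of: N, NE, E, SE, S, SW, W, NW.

E

Differences from MW-1: to MW-2 (Δx, Δy, Δh) = (-15, -30, +0.02); to MW-3 = (-20, 0, +0.05).
Determinant of the coordinate differences = (-15)·0 − (-20)·(-30) = -600.
∂h/∂x = [(+0.02)·0 − (+0.05)·(-30)] / -600 = -0.002500
∂h/∂y = [(-15)·(+0.05) − (-20)·(+0.02)] / -600 = +0.0005833
Flow = −∇h = (+0.002500 east, -0.0005833 north), which points east.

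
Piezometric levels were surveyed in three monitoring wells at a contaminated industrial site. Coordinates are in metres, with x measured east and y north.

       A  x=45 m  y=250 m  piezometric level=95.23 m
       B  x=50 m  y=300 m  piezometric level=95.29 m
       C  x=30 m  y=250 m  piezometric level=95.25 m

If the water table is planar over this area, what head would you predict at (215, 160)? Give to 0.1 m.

94.9 m

Taking A as reference: B−A = (5, 50, +0.06); C−A = (-15, 0, +0.02).
Solve a·Δx + b·Δy = Δh: det = 5·0 − (-15)·50 = 750.
∂h/∂x = [(+0.06)·0 − (+0.02)·50] / 750 = -0.001333
∂h/∂y = [5·(+0.02) − (-15)·(+0.06)] / 750 = +0.001333
h(215, 160) = 95.23 + (-0.001333)·(170) + (+0.001333)·(-90) = 95.23 -0.227 -0.120 = 94.883 m.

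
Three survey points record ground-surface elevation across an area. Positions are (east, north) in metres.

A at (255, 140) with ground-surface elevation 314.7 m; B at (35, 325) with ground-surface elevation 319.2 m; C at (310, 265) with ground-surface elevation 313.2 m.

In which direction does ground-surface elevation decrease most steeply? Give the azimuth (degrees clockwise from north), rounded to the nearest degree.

084°

Three-point gradient (reference A): Δ to B = (-220, 185, +4.5), Δ to C = (55, 125, -1.5).
∂z/∂x = -0.02230, ∂z/∂y = -0.002190 (det = -37675).
Steepest decrease is along −∇f: components (+0.02230 E, +0.002190 N).
Azimuth = atan2(+0.02230, +0.002190) = 84.4° ≈ 084°.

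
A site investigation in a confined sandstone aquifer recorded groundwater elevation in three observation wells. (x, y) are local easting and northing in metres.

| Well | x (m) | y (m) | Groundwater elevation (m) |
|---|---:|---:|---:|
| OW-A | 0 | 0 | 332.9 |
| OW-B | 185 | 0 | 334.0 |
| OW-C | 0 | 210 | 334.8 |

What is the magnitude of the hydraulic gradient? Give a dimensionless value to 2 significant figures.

∂h/∂x = (334.0 − 332.9) / (185 − 0) = +0.005946
∂h/∂y = (334.8 − 332.9) / (210 − 0) = +0.009048
|∇h| = √(0.005946² + 0.009048²) = 0.01083

0.011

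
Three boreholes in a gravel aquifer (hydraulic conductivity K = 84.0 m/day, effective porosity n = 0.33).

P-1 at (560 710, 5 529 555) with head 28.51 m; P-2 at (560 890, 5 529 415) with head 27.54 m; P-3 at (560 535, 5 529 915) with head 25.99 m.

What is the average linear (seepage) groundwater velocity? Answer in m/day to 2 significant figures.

5.9 m/day

Differences from P-1: to P-2 (Δx, Δy, Δh) = (180, -140, -0.97); to P-3 = (-175, 360, -2.52).
Determinant of the coordinate differences = 180·360 − (-175)·(-140) = 40300.
∂h/∂x = [(-0.97)·360 − (-2.52)·(-140)] / 40300 = -0.01742
∂h/∂y = [180·(-2.52) − (-175)·(-0.97)] / 40300 = -0.01547
|∇h| = √(-0.01742² + -0.01547²) = 0.0233
Seepage velocity v = K·i/n = 84.0 × 0.0233 / 0.33 = 5.931 m/day.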